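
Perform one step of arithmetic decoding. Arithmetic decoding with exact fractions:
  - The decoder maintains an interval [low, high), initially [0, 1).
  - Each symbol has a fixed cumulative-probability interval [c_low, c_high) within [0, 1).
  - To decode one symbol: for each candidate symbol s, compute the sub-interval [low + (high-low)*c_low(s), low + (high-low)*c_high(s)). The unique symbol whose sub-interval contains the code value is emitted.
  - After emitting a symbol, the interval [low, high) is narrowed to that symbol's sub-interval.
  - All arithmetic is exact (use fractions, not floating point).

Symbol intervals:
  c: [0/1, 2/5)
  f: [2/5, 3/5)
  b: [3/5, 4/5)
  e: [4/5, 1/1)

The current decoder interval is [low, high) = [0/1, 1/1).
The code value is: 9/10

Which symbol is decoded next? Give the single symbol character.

Answer: e

Derivation:
Interval width = high − low = 1/1 − 0/1 = 1/1
Scaled code = (code − low) / width = (9/10 − 0/1) / 1/1 = 9/10
  c: [0/1, 2/5) 
  f: [2/5, 3/5) 
  b: [3/5, 4/5) 
  e: [4/5, 1/1) ← scaled code falls here ✓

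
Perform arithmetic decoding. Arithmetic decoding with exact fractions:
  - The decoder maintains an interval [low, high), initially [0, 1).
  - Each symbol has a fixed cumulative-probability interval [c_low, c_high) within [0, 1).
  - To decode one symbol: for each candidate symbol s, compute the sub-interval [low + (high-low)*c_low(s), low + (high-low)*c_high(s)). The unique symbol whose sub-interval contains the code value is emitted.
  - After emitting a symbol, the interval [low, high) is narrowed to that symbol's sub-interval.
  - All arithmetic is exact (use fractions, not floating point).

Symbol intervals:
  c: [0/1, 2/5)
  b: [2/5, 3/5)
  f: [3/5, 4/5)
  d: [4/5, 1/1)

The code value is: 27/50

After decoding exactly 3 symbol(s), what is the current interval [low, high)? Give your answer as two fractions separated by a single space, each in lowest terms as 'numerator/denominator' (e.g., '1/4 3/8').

Answer: 67/125 68/125

Derivation:
Step 1: interval [0/1, 1/1), width = 1/1 - 0/1 = 1/1
  'c': [0/1 + 1/1*0/1, 0/1 + 1/1*2/5) = [0/1, 2/5)
  'b': [0/1 + 1/1*2/5, 0/1 + 1/1*3/5) = [2/5, 3/5) <- contains code 27/50
  'f': [0/1 + 1/1*3/5, 0/1 + 1/1*4/5) = [3/5, 4/5)
  'd': [0/1 + 1/1*4/5, 0/1 + 1/1*1/1) = [4/5, 1/1)
  emit 'b', narrow to [2/5, 3/5)
Step 2: interval [2/5, 3/5), width = 3/5 - 2/5 = 1/5
  'c': [2/5 + 1/5*0/1, 2/5 + 1/5*2/5) = [2/5, 12/25)
  'b': [2/5 + 1/5*2/5, 2/5 + 1/5*3/5) = [12/25, 13/25)
  'f': [2/5 + 1/5*3/5, 2/5 + 1/5*4/5) = [13/25, 14/25) <- contains code 27/50
  'd': [2/5 + 1/5*4/5, 2/5 + 1/5*1/1) = [14/25, 3/5)
  emit 'f', narrow to [13/25, 14/25)
Step 3: interval [13/25, 14/25), width = 14/25 - 13/25 = 1/25
  'c': [13/25 + 1/25*0/1, 13/25 + 1/25*2/5) = [13/25, 67/125)
  'b': [13/25 + 1/25*2/5, 13/25 + 1/25*3/5) = [67/125, 68/125) <- contains code 27/50
  'f': [13/25 + 1/25*3/5, 13/25 + 1/25*4/5) = [68/125, 69/125)
  'd': [13/25 + 1/25*4/5, 13/25 + 1/25*1/1) = [69/125, 14/25)
  emit 'b', narrow to [67/125, 68/125)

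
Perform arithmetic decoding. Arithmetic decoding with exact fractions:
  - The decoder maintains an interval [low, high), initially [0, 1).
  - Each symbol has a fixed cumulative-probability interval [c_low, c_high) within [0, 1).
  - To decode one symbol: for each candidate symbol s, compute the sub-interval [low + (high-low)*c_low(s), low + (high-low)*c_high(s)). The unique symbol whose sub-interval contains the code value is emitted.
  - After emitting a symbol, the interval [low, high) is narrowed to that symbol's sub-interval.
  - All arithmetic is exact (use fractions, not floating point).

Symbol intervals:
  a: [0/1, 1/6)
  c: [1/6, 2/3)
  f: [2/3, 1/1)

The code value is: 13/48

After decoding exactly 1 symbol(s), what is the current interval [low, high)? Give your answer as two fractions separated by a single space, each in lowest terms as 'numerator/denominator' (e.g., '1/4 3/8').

Step 1: interval [0/1, 1/1), width = 1/1 - 0/1 = 1/1
  'a': [0/1 + 1/1*0/1, 0/1 + 1/1*1/6) = [0/1, 1/6)
  'c': [0/1 + 1/1*1/6, 0/1 + 1/1*2/3) = [1/6, 2/3) <- contains code 13/48
  'f': [0/1 + 1/1*2/3, 0/1 + 1/1*1/1) = [2/3, 1/1)
  emit 'c', narrow to [1/6, 2/3)

Answer: 1/6 2/3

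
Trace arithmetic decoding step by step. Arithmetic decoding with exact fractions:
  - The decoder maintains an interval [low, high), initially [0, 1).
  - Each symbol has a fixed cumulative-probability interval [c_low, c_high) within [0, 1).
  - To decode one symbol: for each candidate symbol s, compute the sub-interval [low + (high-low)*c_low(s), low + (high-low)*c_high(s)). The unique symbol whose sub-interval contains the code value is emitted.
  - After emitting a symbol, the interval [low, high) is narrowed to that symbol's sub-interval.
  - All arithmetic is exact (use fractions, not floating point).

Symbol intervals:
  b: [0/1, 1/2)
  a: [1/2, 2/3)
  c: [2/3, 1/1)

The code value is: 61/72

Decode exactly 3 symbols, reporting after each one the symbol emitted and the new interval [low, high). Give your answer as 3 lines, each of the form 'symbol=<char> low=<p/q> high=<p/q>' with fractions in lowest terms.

Answer: symbol=c low=2/3 high=1/1
symbol=a low=5/6 high=8/9
symbol=b low=5/6 high=31/36

Derivation:
Step 1: interval [0/1, 1/1), width = 1/1 - 0/1 = 1/1
  'b': [0/1 + 1/1*0/1, 0/1 + 1/1*1/2) = [0/1, 1/2)
  'a': [0/1 + 1/1*1/2, 0/1 + 1/1*2/3) = [1/2, 2/3)
  'c': [0/1 + 1/1*2/3, 0/1 + 1/1*1/1) = [2/3, 1/1) <- contains code 61/72
  emit 'c', narrow to [2/3, 1/1)
Step 2: interval [2/3, 1/1), width = 1/1 - 2/3 = 1/3
  'b': [2/3 + 1/3*0/1, 2/3 + 1/3*1/2) = [2/3, 5/6)
  'a': [2/3 + 1/3*1/2, 2/3 + 1/3*2/3) = [5/6, 8/9) <- contains code 61/72
  'c': [2/3 + 1/3*2/3, 2/3 + 1/3*1/1) = [8/9, 1/1)
  emit 'a', narrow to [5/6, 8/9)
Step 3: interval [5/6, 8/9), width = 8/9 - 5/6 = 1/18
  'b': [5/6 + 1/18*0/1, 5/6 + 1/18*1/2) = [5/6, 31/36) <- contains code 61/72
  'a': [5/6 + 1/18*1/2, 5/6 + 1/18*2/3) = [31/36, 47/54)
  'c': [5/6 + 1/18*2/3, 5/6 + 1/18*1/1) = [47/54, 8/9)
  emit 'b', narrow to [5/6, 31/36)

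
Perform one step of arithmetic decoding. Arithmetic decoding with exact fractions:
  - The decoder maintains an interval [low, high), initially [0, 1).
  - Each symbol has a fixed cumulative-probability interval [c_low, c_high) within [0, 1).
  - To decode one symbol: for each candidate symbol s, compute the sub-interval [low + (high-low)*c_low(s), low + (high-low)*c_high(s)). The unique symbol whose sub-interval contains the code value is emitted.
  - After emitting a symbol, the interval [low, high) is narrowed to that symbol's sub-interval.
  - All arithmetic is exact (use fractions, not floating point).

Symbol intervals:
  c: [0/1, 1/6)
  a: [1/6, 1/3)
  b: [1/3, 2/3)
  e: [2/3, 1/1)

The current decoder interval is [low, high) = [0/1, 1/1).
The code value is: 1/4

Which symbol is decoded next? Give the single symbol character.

Interval width = high − low = 1/1 − 0/1 = 1/1
Scaled code = (code − low) / width = (1/4 − 0/1) / 1/1 = 1/4
  c: [0/1, 1/6) 
  a: [1/6, 1/3) ← scaled code falls here ✓
  b: [1/3, 2/3) 
  e: [2/3, 1/1) 

Answer: a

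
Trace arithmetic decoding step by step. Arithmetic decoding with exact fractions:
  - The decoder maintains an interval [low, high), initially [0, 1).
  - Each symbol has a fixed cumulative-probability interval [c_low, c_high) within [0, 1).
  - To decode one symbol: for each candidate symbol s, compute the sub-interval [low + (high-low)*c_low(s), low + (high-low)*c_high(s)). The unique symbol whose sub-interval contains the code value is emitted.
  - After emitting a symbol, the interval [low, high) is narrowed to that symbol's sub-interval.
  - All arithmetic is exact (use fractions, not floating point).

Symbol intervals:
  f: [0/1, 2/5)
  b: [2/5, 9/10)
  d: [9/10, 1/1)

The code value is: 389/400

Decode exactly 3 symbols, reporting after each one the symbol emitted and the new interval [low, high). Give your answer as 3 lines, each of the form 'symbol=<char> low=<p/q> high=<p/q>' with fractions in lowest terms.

Step 1: interval [0/1, 1/1), width = 1/1 - 0/1 = 1/1
  'f': [0/1 + 1/1*0/1, 0/1 + 1/1*2/5) = [0/1, 2/5)
  'b': [0/1 + 1/1*2/5, 0/1 + 1/1*9/10) = [2/5, 9/10)
  'd': [0/1 + 1/1*9/10, 0/1 + 1/1*1/1) = [9/10, 1/1) <- contains code 389/400
  emit 'd', narrow to [9/10, 1/1)
Step 2: interval [9/10, 1/1), width = 1/1 - 9/10 = 1/10
  'f': [9/10 + 1/10*0/1, 9/10 + 1/10*2/5) = [9/10, 47/50)
  'b': [9/10 + 1/10*2/5, 9/10 + 1/10*9/10) = [47/50, 99/100) <- contains code 389/400
  'd': [9/10 + 1/10*9/10, 9/10 + 1/10*1/1) = [99/100, 1/1)
  emit 'b', narrow to [47/50, 99/100)
Step 3: interval [47/50, 99/100), width = 99/100 - 47/50 = 1/20
  'f': [47/50 + 1/20*0/1, 47/50 + 1/20*2/5) = [47/50, 24/25)
  'b': [47/50 + 1/20*2/5, 47/50 + 1/20*9/10) = [24/25, 197/200) <- contains code 389/400
  'd': [47/50 + 1/20*9/10, 47/50 + 1/20*1/1) = [197/200, 99/100)
  emit 'b', narrow to [24/25, 197/200)

Answer: symbol=d low=9/10 high=1/1
symbol=b low=47/50 high=99/100
symbol=b low=24/25 high=197/200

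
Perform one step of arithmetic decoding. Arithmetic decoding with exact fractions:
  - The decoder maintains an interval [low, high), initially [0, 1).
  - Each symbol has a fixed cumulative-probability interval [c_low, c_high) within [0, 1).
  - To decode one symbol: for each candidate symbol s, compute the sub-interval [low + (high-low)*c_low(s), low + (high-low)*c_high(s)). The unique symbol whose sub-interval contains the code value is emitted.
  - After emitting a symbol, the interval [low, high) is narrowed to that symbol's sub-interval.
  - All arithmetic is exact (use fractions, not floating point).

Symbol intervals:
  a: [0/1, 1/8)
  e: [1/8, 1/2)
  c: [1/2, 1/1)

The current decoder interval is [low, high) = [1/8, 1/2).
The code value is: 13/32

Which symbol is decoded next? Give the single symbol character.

Interval width = high − low = 1/2 − 1/8 = 3/8
Scaled code = (code − low) / width = (13/32 − 1/8) / 3/8 = 3/4
  a: [0/1, 1/8) 
  e: [1/8, 1/2) 
  c: [1/2, 1/1) ← scaled code falls here ✓

Answer: c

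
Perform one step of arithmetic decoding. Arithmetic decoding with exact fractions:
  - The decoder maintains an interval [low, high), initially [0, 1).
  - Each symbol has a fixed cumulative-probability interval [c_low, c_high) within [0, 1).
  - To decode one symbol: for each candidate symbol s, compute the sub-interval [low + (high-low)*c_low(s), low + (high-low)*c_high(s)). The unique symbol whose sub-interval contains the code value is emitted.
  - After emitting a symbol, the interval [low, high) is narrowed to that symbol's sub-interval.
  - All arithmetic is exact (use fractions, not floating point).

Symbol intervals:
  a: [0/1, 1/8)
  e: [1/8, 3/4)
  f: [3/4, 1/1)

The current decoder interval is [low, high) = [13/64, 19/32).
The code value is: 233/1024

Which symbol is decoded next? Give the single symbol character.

Interval width = high − low = 19/32 − 13/64 = 25/64
Scaled code = (code − low) / width = (233/1024 − 13/64) / 25/64 = 1/16
  a: [0/1, 1/8) ← scaled code falls here ✓
  e: [1/8, 3/4) 
  f: [3/4, 1/1) 

Answer: a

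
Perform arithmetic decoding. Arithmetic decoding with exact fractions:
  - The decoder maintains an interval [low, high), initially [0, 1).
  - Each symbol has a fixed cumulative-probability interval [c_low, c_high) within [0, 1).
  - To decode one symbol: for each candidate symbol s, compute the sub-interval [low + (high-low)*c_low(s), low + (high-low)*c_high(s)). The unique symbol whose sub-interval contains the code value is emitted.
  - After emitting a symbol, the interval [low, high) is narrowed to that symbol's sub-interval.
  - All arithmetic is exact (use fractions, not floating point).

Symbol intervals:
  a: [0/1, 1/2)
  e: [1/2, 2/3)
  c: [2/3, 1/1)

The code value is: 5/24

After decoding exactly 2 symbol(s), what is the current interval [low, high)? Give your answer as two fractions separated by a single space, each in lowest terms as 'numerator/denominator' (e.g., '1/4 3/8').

Step 1: interval [0/1, 1/1), width = 1/1 - 0/1 = 1/1
  'a': [0/1 + 1/1*0/1, 0/1 + 1/1*1/2) = [0/1, 1/2) <- contains code 5/24
  'e': [0/1 + 1/1*1/2, 0/1 + 1/1*2/3) = [1/2, 2/3)
  'c': [0/1 + 1/1*2/3, 0/1 + 1/1*1/1) = [2/3, 1/1)
  emit 'a', narrow to [0/1, 1/2)
Step 2: interval [0/1, 1/2), width = 1/2 - 0/1 = 1/2
  'a': [0/1 + 1/2*0/1, 0/1 + 1/2*1/2) = [0/1, 1/4) <- contains code 5/24
  'e': [0/1 + 1/2*1/2, 0/1 + 1/2*2/3) = [1/4, 1/3)
  'c': [0/1 + 1/2*2/3, 0/1 + 1/2*1/1) = [1/3, 1/2)
  emit 'a', narrow to [0/1, 1/4)

Answer: 0/1 1/4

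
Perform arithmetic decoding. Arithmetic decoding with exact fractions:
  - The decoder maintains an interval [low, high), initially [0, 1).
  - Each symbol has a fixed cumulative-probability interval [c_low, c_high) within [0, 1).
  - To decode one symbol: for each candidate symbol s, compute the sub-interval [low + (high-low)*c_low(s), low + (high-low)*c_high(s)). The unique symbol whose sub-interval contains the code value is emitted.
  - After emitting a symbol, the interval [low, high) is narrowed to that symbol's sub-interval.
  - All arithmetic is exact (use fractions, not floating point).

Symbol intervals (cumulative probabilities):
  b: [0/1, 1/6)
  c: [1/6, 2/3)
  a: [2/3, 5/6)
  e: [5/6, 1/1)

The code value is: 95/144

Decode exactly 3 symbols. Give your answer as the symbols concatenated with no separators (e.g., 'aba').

Step 1: interval [0/1, 1/1), width = 1/1 - 0/1 = 1/1
  'b': [0/1 + 1/1*0/1, 0/1 + 1/1*1/6) = [0/1, 1/6)
  'c': [0/1 + 1/1*1/6, 0/1 + 1/1*2/3) = [1/6, 2/3) <- contains code 95/144
  'a': [0/1 + 1/1*2/3, 0/1 + 1/1*5/6) = [2/3, 5/6)
  'e': [0/1 + 1/1*5/6, 0/1 + 1/1*1/1) = [5/6, 1/1)
  emit 'c', narrow to [1/6, 2/3)
Step 2: interval [1/6, 2/3), width = 2/3 - 1/6 = 1/2
  'b': [1/6 + 1/2*0/1, 1/6 + 1/2*1/6) = [1/6, 1/4)
  'c': [1/6 + 1/2*1/6, 1/6 + 1/2*2/3) = [1/4, 1/2)
  'a': [1/6 + 1/2*2/3, 1/6 + 1/2*5/6) = [1/2, 7/12)
  'e': [1/6 + 1/2*5/6, 1/6 + 1/2*1/1) = [7/12, 2/3) <- contains code 95/144
  emit 'e', narrow to [7/12, 2/3)
Step 3: interval [7/12, 2/3), width = 2/3 - 7/12 = 1/12
  'b': [7/12 + 1/12*0/1, 7/12 + 1/12*1/6) = [7/12, 43/72)
  'c': [7/12 + 1/12*1/6, 7/12 + 1/12*2/3) = [43/72, 23/36)
  'a': [7/12 + 1/12*2/3, 7/12 + 1/12*5/6) = [23/36, 47/72)
  'e': [7/12 + 1/12*5/6, 7/12 + 1/12*1/1) = [47/72, 2/3) <- contains code 95/144
  emit 'e', narrow to [47/72, 2/3)

Answer: cee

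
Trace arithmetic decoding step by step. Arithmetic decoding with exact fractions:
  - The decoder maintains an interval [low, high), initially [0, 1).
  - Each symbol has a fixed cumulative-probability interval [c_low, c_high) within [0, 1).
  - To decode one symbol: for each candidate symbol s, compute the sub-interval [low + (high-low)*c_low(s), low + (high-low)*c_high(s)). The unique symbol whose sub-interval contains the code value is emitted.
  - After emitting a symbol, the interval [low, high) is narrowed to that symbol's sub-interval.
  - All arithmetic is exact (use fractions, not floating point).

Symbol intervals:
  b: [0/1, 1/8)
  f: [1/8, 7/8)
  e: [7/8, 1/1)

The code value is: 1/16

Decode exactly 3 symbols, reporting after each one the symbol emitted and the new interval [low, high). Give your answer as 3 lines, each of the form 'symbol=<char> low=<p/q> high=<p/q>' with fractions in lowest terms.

Step 1: interval [0/1, 1/1), width = 1/1 - 0/1 = 1/1
  'b': [0/1 + 1/1*0/1, 0/1 + 1/1*1/8) = [0/1, 1/8) <- contains code 1/16
  'f': [0/1 + 1/1*1/8, 0/1 + 1/1*7/8) = [1/8, 7/8)
  'e': [0/1 + 1/1*7/8, 0/1 + 1/1*1/1) = [7/8, 1/1)
  emit 'b', narrow to [0/1, 1/8)
Step 2: interval [0/1, 1/8), width = 1/8 - 0/1 = 1/8
  'b': [0/1 + 1/8*0/1, 0/1 + 1/8*1/8) = [0/1, 1/64)
  'f': [0/1 + 1/8*1/8, 0/1 + 1/8*7/8) = [1/64, 7/64) <- contains code 1/16
  'e': [0/1 + 1/8*7/8, 0/1 + 1/8*1/1) = [7/64, 1/8)
  emit 'f', narrow to [1/64, 7/64)
Step 3: interval [1/64, 7/64), width = 7/64 - 1/64 = 3/32
  'b': [1/64 + 3/32*0/1, 1/64 + 3/32*1/8) = [1/64, 7/256)
  'f': [1/64 + 3/32*1/8, 1/64 + 3/32*7/8) = [7/256, 25/256) <- contains code 1/16
  'e': [1/64 + 3/32*7/8, 1/64 + 3/32*1/1) = [25/256, 7/64)
  emit 'f', narrow to [7/256, 25/256)

Answer: symbol=b low=0/1 high=1/8
symbol=f low=1/64 high=7/64
symbol=f low=7/256 high=25/256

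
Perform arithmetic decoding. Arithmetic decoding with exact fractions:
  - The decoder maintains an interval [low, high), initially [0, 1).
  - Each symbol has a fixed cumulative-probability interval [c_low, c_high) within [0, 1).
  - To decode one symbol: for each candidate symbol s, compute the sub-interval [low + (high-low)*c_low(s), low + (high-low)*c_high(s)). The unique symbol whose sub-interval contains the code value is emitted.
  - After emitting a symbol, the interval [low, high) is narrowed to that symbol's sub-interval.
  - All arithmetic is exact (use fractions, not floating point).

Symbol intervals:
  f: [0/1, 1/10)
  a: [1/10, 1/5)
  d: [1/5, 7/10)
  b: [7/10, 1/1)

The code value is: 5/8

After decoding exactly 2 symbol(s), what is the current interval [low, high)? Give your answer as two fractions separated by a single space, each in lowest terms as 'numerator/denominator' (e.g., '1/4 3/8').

Step 1: interval [0/1, 1/1), width = 1/1 - 0/1 = 1/1
  'f': [0/1 + 1/1*0/1, 0/1 + 1/1*1/10) = [0/1, 1/10)
  'a': [0/1 + 1/1*1/10, 0/1 + 1/1*1/5) = [1/10, 1/5)
  'd': [0/1 + 1/1*1/5, 0/1 + 1/1*7/10) = [1/5, 7/10) <- contains code 5/8
  'b': [0/1 + 1/1*7/10, 0/1 + 1/1*1/1) = [7/10, 1/1)
  emit 'd', narrow to [1/5, 7/10)
Step 2: interval [1/5, 7/10), width = 7/10 - 1/5 = 1/2
  'f': [1/5 + 1/2*0/1, 1/5 + 1/2*1/10) = [1/5, 1/4)
  'a': [1/5 + 1/2*1/10, 1/5 + 1/2*1/5) = [1/4, 3/10)
  'd': [1/5 + 1/2*1/5, 1/5 + 1/2*7/10) = [3/10, 11/20)
  'b': [1/5 + 1/2*7/10, 1/5 + 1/2*1/1) = [11/20, 7/10) <- contains code 5/8
  emit 'b', narrow to [11/20, 7/10)

Answer: 11/20 7/10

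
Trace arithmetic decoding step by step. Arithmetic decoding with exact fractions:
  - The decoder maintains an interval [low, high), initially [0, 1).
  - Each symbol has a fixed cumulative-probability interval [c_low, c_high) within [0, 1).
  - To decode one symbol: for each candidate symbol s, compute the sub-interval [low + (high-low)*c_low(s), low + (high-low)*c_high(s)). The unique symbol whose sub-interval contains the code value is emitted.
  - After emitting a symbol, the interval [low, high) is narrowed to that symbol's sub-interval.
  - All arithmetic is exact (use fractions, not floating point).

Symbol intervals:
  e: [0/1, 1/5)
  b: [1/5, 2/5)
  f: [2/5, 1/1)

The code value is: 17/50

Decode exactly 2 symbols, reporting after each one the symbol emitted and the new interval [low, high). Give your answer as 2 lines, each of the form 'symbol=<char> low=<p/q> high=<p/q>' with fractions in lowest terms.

Step 1: interval [0/1, 1/1), width = 1/1 - 0/1 = 1/1
  'e': [0/1 + 1/1*0/1, 0/1 + 1/1*1/5) = [0/1, 1/5)
  'b': [0/1 + 1/1*1/5, 0/1 + 1/1*2/5) = [1/5, 2/5) <- contains code 17/50
  'f': [0/1 + 1/1*2/5, 0/1 + 1/1*1/1) = [2/5, 1/1)
  emit 'b', narrow to [1/5, 2/5)
Step 2: interval [1/5, 2/5), width = 2/5 - 1/5 = 1/5
  'e': [1/5 + 1/5*0/1, 1/5 + 1/5*1/5) = [1/5, 6/25)
  'b': [1/5 + 1/5*1/5, 1/5 + 1/5*2/5) = [6/25, 7/25)
  'f': [1/5 + 1/5*2/5, 1/5 + 1/5*1/1) = [7/25, 2/5) <- contains code 17/50
  emit 'f', narrow to [7/25, 2/5)

Answer: symbol=b low=1/5 high=2/5
symbol=f low=7/25 high=2/5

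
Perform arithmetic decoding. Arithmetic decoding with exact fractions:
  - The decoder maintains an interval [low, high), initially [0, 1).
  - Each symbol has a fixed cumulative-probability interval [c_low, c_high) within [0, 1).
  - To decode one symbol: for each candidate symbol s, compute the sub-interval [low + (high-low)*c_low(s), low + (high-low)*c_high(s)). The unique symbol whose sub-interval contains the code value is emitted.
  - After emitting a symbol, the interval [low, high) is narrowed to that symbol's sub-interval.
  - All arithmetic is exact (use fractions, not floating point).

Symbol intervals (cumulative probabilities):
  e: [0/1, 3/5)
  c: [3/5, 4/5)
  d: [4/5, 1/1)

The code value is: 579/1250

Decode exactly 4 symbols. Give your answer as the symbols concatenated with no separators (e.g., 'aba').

Step 1: interval [0/1, 1/1), width = 1/1 - 0/1 = 1/1
  'e': [0/1 + 1/1*0/1, 0/1 + 1/1*3/5) = [0/1, 3/5) <- contains code 579/1250
  'c': [0/1 + 1/1*3/5, 0/1 + 1/1*4/5) = [3/5, 4/5)
  'd': [0/1 + 1/1*4/5, 0/1 + 1/1*1/1) = [4/5, 1/1)
  emit 'e', narrow to [0/1, 3/5)
Step 2: interval [0/1, 3/5), width = 3/5 - 0/1 = 3/5
  'e': [0/1 + 3/5*0/1, 0/1 + 3/5*3/5) = [0/1, 9/25)
  'c': [0/1 + 3/5*3/5, 0/1 + 3/5*4/5) = [9/25, 12/25) <- contains code 579/1250
  'd': [0/1 + 3/5*4/5, 0/1 + 3/5*1/1) = [12/25, 3/5)
  emit 'c', narrow to [9/25, 12/25)
Step 3: interval [9/25, 12/25), width = 12/25 - 9/25 = 3/25
  'e': [9/25 + 3/25*0/1, 9/25 + 3/25*3/5) = [9/25, 54/125)
  'c': [9/25 + 3/25*3/5, 9/25 + 3/25*4/5) = [54/125, 57/125)
  'd': [9/25 + 3/25*4/5, 9/25 + 3/25*1/1) = [57/125, 12/25) <- contains code 579/1250
  emit 'd', narrow to [57/125, 12/25)
Step 4: interval [57/125, 12/25), width = 12/25 - 57/125 = 3/125
  'e': [57/125 + 3/125*0/1, 57/125 + 3/125*3/5) = [57/125, 294/625) <- contains code 579/1250
  'c': [57/125 + 3/125*3/5, 57/125 + 3/125*4/5) = [294/625, 297/625)
  'd': [57/125 + 3/125*4/5, 57/125 + 3/125*1/1) = [297/625, 12/25)
  emit 'e', narrow to [57/125, 294/625)

Answer: ecde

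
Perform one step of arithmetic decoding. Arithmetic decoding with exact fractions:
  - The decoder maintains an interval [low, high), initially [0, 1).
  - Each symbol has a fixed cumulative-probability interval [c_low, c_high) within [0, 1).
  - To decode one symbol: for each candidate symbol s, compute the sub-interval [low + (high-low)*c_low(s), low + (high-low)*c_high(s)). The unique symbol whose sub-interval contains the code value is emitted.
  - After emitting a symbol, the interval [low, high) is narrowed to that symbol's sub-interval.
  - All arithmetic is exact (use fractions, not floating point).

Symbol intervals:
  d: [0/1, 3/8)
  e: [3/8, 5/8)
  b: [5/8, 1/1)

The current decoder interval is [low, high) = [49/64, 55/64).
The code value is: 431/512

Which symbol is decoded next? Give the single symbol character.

Answer: b

Derivation:
Interval width = high − low = 55/64 − 49/64 = 3/32
Scaled code = (code − low) / width = (431/512 − 49/64) / 3/32 = 13/16
  d: [0/1, 3/8) 
  e: [3/8, 5/8) 
  b: [5/8, 1/1) ← scaled code falls here ✓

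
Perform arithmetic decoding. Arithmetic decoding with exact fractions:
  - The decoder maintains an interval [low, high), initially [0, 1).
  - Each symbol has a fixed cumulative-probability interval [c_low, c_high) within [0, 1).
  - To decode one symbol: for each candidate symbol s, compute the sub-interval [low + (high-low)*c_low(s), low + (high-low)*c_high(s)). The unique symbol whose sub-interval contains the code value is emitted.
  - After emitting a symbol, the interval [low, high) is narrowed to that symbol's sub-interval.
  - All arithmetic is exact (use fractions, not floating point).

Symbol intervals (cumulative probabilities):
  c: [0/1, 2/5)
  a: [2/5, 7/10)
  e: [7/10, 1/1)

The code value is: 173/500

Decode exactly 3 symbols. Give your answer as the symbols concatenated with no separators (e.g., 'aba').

Answer: cea

Derivation:
Step 1: interval [0/1, 1/1), width = 1/1 - 0/1 = 1/1
  'c': [0/1 + 1/1*0/1, 0/1 + 1/1*2/5) = [0/1, 2/5) <- contains code 173/500
  'a': [0/1 + 1/1*2/5, 0/1 + 1/1*7/10) = [2/5, 7/10)
  'e': [0/1 + 1/1*7/10, 0/1 + 1/1*1/1) = [7/10, 1/1)
  emit 'c', narrow to [0/1, 2/5)
Step 2: interval [0/1, 2/5), width = 2/5 - 0/1 = 2/5
  'c': [0/1 + 2/5*0/1, 0/1 + 2/5*2/5) = [0/1, 4/25)
  'a': [0/1 + 2/5*2/5, 0/1 + 2/5*7/10) = [4/25, 7/25)
  'e': [0/1 + 2/5*7/10, 0/1 + 2/5*1/1) = [7/25, 2/5) <- contains code 173/500
  emit 'e', narrow to [7/25, 2/5)
Step 3: interval [7/25, 2/5), width = 2/5 - 7/25 = 3/25
  'c': [7/25 + 3/25*0/1, 7/25 + 3/25*2/5) = [7/25, 41/125)
  'a': [7/25 + 3/25*2/5, 7/25 + 3/25*7/10) = [41/125, 91/250) <- contains code 173/500
  'e': [7/25 + 3/25*7/10, 7/25 + 3/25*1/1) = [91/250, 2/5)
  emit 'a', narrow to [41/125, 91/250)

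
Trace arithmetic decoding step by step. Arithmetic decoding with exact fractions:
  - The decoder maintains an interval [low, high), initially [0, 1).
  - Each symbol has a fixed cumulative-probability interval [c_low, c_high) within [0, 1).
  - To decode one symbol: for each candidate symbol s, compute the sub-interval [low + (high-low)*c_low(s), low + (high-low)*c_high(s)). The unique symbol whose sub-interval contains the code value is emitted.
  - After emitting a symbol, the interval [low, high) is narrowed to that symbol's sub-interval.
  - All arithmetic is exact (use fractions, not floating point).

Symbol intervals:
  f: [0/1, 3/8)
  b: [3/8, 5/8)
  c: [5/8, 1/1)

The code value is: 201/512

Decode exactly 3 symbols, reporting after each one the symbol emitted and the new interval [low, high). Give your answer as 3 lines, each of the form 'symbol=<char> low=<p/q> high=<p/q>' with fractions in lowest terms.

Step 1: interval [0/1, 1/1), width = 1/1 - 0/1 = 1/1
  'f': [0/1 + 1/1*0/1, 0/1 + 1/1*3/8) = [0/1, 3/8)
  'b': [0/1 + 1/1*3/8, 0/1 + 1/1*5/8) = [3/8, 5/8) <- contains code 201/512
  'c': [0/1 + 1/1*5/8, 0/1 + 1/1*1/1) = [5/8, 1/1)
  emit 'b', narrow to [3/8, 5/8)
Step 2: interval [3/8, 5/8), width = 5/8 - 3/8 = 1/4
  'f': [3/8 + 1/4*0/1, 3/8 + 1/4*3/8) = [3/8, 15/32) <- contains code 201/512
  'b': [3/8 + 1/4*3/8, 3/8 + 1/4*5/8) = [15/32, 17/32)
  'c': [3/8 + 1/4*5/8, 3/8 + 1/4*1/1) = [17/32, 5/8)
  emit 'f', narrow to [3/8, 15/32)
Step 3: interval [3/8, 15/32), width = 15/32 - 3/8 = 3/32
  'f': [3/8 + 3/32*0/1, 3/8 + 3/32*3/8) = [3/8, 105/256) <- contains code 201/512
  'b': [3/8 + 3/32*3/8, 3/8 + 3/32*5/8) = [105/256, 111/256)
  'c': [3/8 + 3/32*5/8, 3/8 + 3/32*1/1) = [111/256, 15/32)
  emit 'f', narrow to [3/8, 105/256)

Answer: symbol=b low=3/8 high=5/8
symbol=f low=3/8 high=15/32
symbol=f low=3/8 high=105/256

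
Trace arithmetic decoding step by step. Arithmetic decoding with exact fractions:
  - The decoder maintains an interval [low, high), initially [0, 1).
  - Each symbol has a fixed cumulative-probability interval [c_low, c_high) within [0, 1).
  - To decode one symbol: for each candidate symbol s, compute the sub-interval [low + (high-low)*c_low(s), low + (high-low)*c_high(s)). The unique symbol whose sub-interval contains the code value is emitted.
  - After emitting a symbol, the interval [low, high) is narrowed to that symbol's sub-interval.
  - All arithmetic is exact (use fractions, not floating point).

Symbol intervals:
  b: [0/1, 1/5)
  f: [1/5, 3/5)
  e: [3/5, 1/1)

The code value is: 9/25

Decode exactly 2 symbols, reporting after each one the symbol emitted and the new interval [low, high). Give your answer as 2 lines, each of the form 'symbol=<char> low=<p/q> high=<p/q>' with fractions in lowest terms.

Step 1: interval [0/1, 1/1), width = 1/1 - 0/1 = 1/1
  'b': [0/1 + 1/1*0/1, 0/1 + 1/1*1/5) = [0/1, 1/5)
  'f': [0/1 + 1/1*1/5, 0/1 + 1/1*3/5) = [1/5, 3/5) <- contains code 9/25
  'e': [0/1 + 1/1*3/5, 0/1 + 1/1*1/1) = [3/5, 1/1)
  emit 'f', narrow to [1/5, 3/5)
Step 2: interval [1/5, 3/5), width = 3/5 - 1/5 = 2/5
  'b': [1/5 + 2/5*0/1, 1/5 + 2/5*1/5) = [1/5, 7/25)
  'f': [1/5 + 2/5*1/5, 1/5 + 2/5*3/5) = [7/25, 11/25) <- contains code 9/25
  'e': [1/5 + 2/5*3/5, 1/5 + 2/5*1/1) = [11/25, 3/5)
  emit 'f', narrow to [7/25, 11/25)

Answer: symbol=f low=1/5 high=3/5
symbol=f low=7/25 high=11/25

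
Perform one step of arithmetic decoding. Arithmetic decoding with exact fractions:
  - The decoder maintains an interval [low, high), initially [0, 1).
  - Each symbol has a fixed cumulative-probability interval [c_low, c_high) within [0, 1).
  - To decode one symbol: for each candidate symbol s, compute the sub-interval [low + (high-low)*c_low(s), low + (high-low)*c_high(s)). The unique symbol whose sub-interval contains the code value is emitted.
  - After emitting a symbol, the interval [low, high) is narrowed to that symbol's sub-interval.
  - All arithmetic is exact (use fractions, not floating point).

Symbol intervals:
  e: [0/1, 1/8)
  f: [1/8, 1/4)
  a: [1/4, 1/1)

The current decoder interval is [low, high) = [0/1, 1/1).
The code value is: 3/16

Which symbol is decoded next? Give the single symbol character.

Answer: f

Derivation:
Interval width = high − low = 1/1 − 0/1 = 1/1
Scaled code = (code − low) / width = (3/16 − 0/1) / 1/1 = 3/16
  e: [0/1, 1/8) 
  f: [1/8, 1/4) ← scaled code falls here ✓
  a: [1/4, 1/1) 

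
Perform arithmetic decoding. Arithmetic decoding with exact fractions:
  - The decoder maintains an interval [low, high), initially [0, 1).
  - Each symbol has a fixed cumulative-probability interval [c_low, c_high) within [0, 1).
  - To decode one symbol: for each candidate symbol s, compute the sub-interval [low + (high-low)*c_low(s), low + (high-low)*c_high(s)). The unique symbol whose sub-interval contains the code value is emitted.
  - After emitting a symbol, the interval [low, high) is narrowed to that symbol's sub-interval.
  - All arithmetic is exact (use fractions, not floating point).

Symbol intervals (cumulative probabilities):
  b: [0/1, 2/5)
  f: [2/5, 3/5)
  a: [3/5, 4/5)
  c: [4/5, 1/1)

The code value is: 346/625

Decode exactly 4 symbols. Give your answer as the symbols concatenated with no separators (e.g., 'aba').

Step 1: interval [0/1, 1/1), width = 1/1 - 0/1 = 1/1
  'b': [0/1 + 1/1*0/1, 0/1 + 1/1*2/5) = [0/1, 2/5)
  'f': [0/1 + 1/1*2/5, 0/1 + 1/1*3/5) = [2/5, 3/5) <- contains code 346/625
  'a': [0/1 + 1/1*3/5, 0/1 + 1/1*4/5) = [3/5, 4/5)
  'c': [0/1 + 1/1*4/5, 0/1 + 1/1*1/1) = [4/5, 1/1)
  emit 'f', narrow to [2/5, 3/5)
Step 2: interval [2/5, 3/5), width = 3/5 - 2/5 = 1/5
  'b': [2/5 + 1/5*0/1, 2/5 + 1/5*2/5) = [2/5, 12/25)
  'f': [2/5 + 1/5*2/5, 2/5 + 1/5*3/5) = [12/25, 13/25)
  'a': [2/5 + 1/5*3/5, 2/5 + 1/5*4/5) = [13/25, 14/25) <- contains code 346/625
  'c': [2/5 + 1/5*4/5, 2/5 + 1/5*1/1) = [14/25, 3/5)
  emit 'a', narrow to [13/25, 14/25)
Step 3: interval [13/25, 14/25), width = 14/25 - 13/25 = 1/25
  'b': [13/25 + 1/25*0/1, 13/25 + 1/25*2/5) = [13/25, 67/125)
  'f': [13/25 + 1/25*2/5, 13/25 + 1/25*3/5) = [67/125, 68/125)
  'a': [13/25 + 1/25*3/5, 13/25 + 1/25*4/5) = [68/125, 69/125)
  'c': [13/25 + 1/25*4/5, 13/25 + 1/25*1/1) = [69/125, 14/25) <- contains code 346/625
  emit 'c', narrow to [69/125, 14/25)
Step 4: interval [69/125, 14/25), width = 14/25 - 69/125 = 1/125
  'b': [69/125 + 1/125*0/1, 69/125 + 1/125*2/5) = [69/125, 347/625) <- contains code 346/625
  'f': [69/125 + 1/125*2/5, 69/125 + 1/125*3/5) = [347/625, 348/625)
  'a': [69/125 + 1/125*3/5, 69/125 + 1/125*4/5) = [348/625, 349/625)
  'c': [69/125 + 1/125*4/5, 69/125 + 1/125*1/1) = [349/625, 14/25)
  emit 'b', narrow to [69/125, 347/625)

Answer: facb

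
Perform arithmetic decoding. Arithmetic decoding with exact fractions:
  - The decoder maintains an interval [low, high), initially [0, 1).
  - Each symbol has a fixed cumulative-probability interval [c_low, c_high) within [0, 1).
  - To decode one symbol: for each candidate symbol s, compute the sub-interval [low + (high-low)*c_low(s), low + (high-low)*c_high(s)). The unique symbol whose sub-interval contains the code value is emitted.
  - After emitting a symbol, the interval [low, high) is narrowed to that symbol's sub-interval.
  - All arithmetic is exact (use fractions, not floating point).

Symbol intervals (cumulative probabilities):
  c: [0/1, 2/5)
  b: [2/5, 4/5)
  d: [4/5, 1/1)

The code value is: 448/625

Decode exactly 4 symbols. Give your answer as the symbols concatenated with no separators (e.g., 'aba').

Answer: bbdd

Derivation:
Step 1: interval [0/1, 1/1), width = 1/1 - 0/1 = 1/1
  'c': [0/1 + 1/1*0/1, 0/1 + 1/1*2/5) = [0/1, 2/5)
  'b': [0/1 + 1/1*2/5, 0/1 + 1/1*4/5) = [2/5, 4/5) <- contains code 448/625
  'd': [0/1 + 1/1*4/5, 0/1 + 1/1*1/1) = [4/5, 1/1)
  emit 'b', narrow to [2/5, 4/5)
Step 2: interval [2/5, 4/5), width = 4/5 - 2/5 = 2/5
  'c': [2/5 + 2/5*0/1, 2/5 + 2/5*2/5) = [2/5, 14/25)
  'b': [2/5 + 2/5*2/5, 2/5 + 2/5*4/5) = [14/25, 18/25) <- contains code 448/625
  'd': [2/5 + 2/5*4/5, 2/5 + 2/5*1/1) = [18/25, 4/5)
  emit 'b', narrow to [14/25, 18/25)
Step 3: interval [14/25, 18/25), width = 18/25 - 14/25 = 4/25
  'c': [14/25 + 4/25*0/1, 14/25 + 4/25*2/5) = [14/25, 78/125)
  'b': [14/25 + 4/25*2/5, 14/25 + 4/25*4/5) = [78/125, 86/125)
  'd': [14/25 + 4/25*4/5, 14/25 + 4/25*1/1) = [86/125, 18/25) <- contains code 448/625
  emit 'd', narrow to [86/125, 18/25)
Step 4: interval [86/125, 18/25), width = 18/25 - 86/125 = 4/125
  'c': [86/125 + 4/125*0/1, 86/125 + 4/125*2/5) = [86/125, 438/625)
  'b': [86/125 + 4/125*2/5, 86/125 + 4/125*4/5) = [438/625, 446/625)
  'd': [86/125 + 4/125*4/5, 86/125 + 4/125*1/1) = [446/625, 18/25) <- contains code 448/625
  emit 'd', narrow to [446/625, 18/25)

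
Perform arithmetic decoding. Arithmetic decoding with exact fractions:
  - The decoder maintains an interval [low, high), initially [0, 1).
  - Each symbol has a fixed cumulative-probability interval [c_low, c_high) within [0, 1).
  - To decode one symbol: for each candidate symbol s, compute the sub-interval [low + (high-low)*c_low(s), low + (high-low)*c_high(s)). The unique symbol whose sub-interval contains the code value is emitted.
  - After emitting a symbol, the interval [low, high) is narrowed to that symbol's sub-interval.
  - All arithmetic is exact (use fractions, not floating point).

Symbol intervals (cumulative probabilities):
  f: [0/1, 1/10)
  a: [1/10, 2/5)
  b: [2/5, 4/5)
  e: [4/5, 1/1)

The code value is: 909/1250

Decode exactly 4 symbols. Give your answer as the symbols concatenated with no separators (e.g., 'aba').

Answer: befe

Derivation:
Step 1: interval [0/1, 1/1), width = 1/1 - 0/1 = 1/1
  'f': [0/1 + 1/1*0/1, 0/1 + 1/1*1/10) = [0/1, 1/10)
  'a': [0/1 + 1/1*1/10, 0/1 + 1/1*2/5) = [1/10, 2/5)
  'b': [0/1 + 1/1*2/5, 0/1 + 1/1*4/5) = [2/5, 4/5) <- contains code 909/1250
  'e': [0/1 + 1/1*4/5, 0/1 + 1/1*1/1) = [4/5, 1/1)
  emit 'b', narrow to [2/5, 4/5)
Step 2: interval [2/5, 4/5), width = 4/5 - 2/5 = 2/5
  'f': [2/5 + 2/5*0/1, 2/5 + 2/5*1/10) = [2/5, 11/25)
  'a': [2/5 + 2/5*1/10, 2/5 + 2/5*2/5) = [11/25, 14/25)
  'b': [2/5 + 2/5*2/5, 2/5 + 2/5*4/5) = [14/25, 18/25)
  'e': [2/5 + 2/5*4/5, 2/5 + 2/5*1/1) = [18/25, 4/5) <- contains code 909/1250
  emit 'e', narrow to [18/25, 4/5)
Step 3: interval [18/25, 4/5), width = 4/5 - 18/25 = 2/25
  'f': [18/25 + 2/25*0/1, 18/25 + 2/25*1/10) = [18/25, 91/125) <- contains code 909/1250
  'a': [18/25 + 2/25*1/10, 18/25 + 2/25*2/5) = [91/125, 94/125)
  'b': [18/25 + 2/25*2/5, 18/25 + 2/25*4/5) = [94/125, 98/125)
  'e': [18/25 + 2/25*4/5, 18/25 + 2/25*1/1) = [98/125, 4/5)
  emit 'f', narrow to [18/25, 91/125)
Step 4: interval [18/25, 91/125), width = 91/125 - 18/25 = 1/125
  'f': [18/25 + 1/125*0/1, 18/25 + 1/125*1/10) = [18/25, 901/1250)
  'a': [18/25 + 1/125*1/10, 18/25 + 1/125*2/5) = [901/1250, 452/625)
  'b': [18/25 + 1/125*2/5, 18/25 + 1/125*4/5) = [452/625, 454/625)
  'e': [18/25 + 1/125*4/5, 18/25 + 1/125*1/1) = [454/625, 91/125) <- contains code 909/1250
  emit 'e', narrow to [454/625, 91/125)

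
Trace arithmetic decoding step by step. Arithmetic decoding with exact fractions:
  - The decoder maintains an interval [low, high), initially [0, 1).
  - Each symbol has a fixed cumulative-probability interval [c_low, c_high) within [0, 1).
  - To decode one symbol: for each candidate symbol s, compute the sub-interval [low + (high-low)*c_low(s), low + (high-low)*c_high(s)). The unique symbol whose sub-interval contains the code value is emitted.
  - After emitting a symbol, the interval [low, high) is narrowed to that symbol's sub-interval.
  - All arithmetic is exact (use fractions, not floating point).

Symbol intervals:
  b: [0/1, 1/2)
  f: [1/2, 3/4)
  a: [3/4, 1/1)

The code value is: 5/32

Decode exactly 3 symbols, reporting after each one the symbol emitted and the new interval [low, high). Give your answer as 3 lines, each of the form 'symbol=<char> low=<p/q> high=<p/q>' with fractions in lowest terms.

Answer: symbol=b low=0/1 high=1/2
symbol=b low=0/1 high=1/4
symbol=f low=1/8 high=3/16

Derivation:
Step 1: interval [0/1, 1/1), width = 1/1 - 0/1 = 1/1
  'b': [0/1 + 1/1*0/1, 0/1 + 1/1*1/2) = [0/1, 1/2) <- contains code 5/32
  'f': [0/1 + 1/1*1/2, 0/1 + 1/1*3/4) = [1/2, 3/4)
  'a': [0/1 + 1/1*3/4, 0/1 + 1/1*1/1) = [3/4, 1/1)
  emit 'b', narrow to [0/1, 1/2)
Step 2: interval [0/1, 1/2), width = 1/2 - 0/1 = 1/2
  'b': [0/1 + 1/2*0/1, 0/1 + 1/2*1/2) = [0/1, 1/4) <- contains code 5/32
  'f': [0/1 + 1/2*1/2, 0/1 + 1/2*3/4) = [1/4, 3/8)
  'a': [0/1 + 1/2*3/4, 0/1 + 1/2*1/1) = [3/8, 1/2)
  emit 'b', narrow to [0/1, 1/4)
Step 3: interval [0/1, 1/4), width = 1/4 - 0/1 = 1/4
  'b': [0/1 + 1/4*0/1, 0/1 + 1/4*1/2) = [0/1, 1/8)
  'f': [0/1 + 1/4*1/2, 0/1 + 1/4*3/4) = [1/8, 3/16) <- contains code 5/32
  'a': [0/1 + 1/4*3/4, 0/1 + 1/4*1/1) = [3/16, 1/4)
  emit 'f', narrow to [1/8, 3/16)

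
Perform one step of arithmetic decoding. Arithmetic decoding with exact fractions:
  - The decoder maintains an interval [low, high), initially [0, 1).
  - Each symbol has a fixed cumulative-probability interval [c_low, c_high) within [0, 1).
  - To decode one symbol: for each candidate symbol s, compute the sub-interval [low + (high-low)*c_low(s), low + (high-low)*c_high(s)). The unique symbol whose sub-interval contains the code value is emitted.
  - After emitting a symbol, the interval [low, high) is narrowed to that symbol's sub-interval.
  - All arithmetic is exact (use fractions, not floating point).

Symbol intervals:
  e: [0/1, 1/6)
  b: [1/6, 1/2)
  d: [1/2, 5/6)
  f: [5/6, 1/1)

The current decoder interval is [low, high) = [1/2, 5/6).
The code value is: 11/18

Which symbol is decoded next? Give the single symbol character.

Answer: b

Derivation:
Interval width = high − low = 5/6 − 1/2 = 1/3
Scaled code = (code − low) / width = (11/18 − 1/2) / 1/3 = 1/3
  e: [0/1, 1/6) 
  b: [1/6, 1/2) ← scaled code falls here ✓
  d: [1/2, 5/6) 
  f: [5/6, 1/1) 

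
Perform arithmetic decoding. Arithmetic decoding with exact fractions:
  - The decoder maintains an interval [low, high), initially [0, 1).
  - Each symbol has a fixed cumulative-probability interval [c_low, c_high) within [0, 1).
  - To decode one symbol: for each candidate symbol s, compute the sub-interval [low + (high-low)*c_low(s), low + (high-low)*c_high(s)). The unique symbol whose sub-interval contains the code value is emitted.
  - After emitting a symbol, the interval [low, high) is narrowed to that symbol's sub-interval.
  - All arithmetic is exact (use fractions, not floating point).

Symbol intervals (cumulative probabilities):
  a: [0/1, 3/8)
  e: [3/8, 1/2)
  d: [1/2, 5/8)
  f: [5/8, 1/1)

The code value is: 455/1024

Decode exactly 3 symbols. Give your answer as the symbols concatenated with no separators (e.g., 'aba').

Step 1: interval [0/1, 1/1), width = 1/1 - 0/1 = 1/1
  'a': [0/1 + 1/1*0/1, 0/1 + 1/1*3/8) = [0/1, 3/8)
  'e': [0/1 + 1/1*3/8, 0/1 + 1/1*1/2) = [3/8, 1/2) <- contains code 455/1024
  'd': [0/1 + 1/1*1/2, 0/1 + 1/1*5/8) = [1/2, 5/8)
  'f': [0/1 + 1/1*5/8, 0/1 + 1/1*1/1) = [5/8, 1/1)
  emit 'e', narrow to [3/8, 1/2)
Step 2: interval [3/8, 1/2), width = 1/2 - 3/8 = 1/8
  'a': [3/8 + 1/8*0/1, 3/8 + 1/8*3/8) = [3/8, 27/64)
  'e': [3/8 + 1/8*3/8, 3/8 + 1/8*1/2) = [27/64, 7/16)
  'd': [3/8 + 1/8*1/2, 3/8 + 1/8*5/8) = [7/16, 29/64) <- contains code 455/1024
  'f': [3/8 + 1/8*5/8, 3/8 + 1/8*1/1) = [29/64, 1/2)
  emit 'd', narrow to [7/16, 29/64)
Step 3: interval [7/16, 29/64), width = 29/64 - 7/16 = 1/64
  'a': [7/16 + 1/64*0/1, 7/16 + 1/64*3/8) = [7/16, 227/512)
  'e': [7/16 + 1/64*3/8, 7/16 + 1/64*1/2) = [227/512, 57/128) <- contains code 455/1024
  'd': [7/16 + 1/64*1/2, 7/16 + 1/64*5/8) = [57/128, 229/512)
  'f': [7/16 + 1/64*5/8, 7/16 + 1/64*1/1) = [229/512, 29/64)
  emit 'e', narrow to [227/512, 57/128)

Answer: ede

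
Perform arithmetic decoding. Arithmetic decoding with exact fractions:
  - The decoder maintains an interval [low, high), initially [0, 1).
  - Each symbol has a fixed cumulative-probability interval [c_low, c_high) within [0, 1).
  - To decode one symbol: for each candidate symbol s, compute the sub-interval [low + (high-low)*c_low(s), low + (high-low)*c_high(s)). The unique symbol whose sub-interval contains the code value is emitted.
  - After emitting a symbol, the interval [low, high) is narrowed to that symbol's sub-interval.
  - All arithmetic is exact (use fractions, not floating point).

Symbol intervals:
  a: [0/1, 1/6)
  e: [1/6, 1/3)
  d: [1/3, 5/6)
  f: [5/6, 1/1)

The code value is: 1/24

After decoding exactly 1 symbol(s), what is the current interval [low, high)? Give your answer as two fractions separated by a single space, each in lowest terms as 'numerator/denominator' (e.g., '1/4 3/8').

Answer: 0/1 1/6

Derivation:
Step 1: interval [0/1, 1/1), width = 1/1 - 0/1 = 1/1
  'a': [0/1 + 1/1*0/1, 0/1 + 1/1*1/6) = [0/1, 1/6) <- contains code 1/24
  'e': [0/1 + 1/1*1/6, 0/1 + 1/1*1/3) = [1/6, 1/3)
  'd': [0/1 + 1/1*1/3, 0/1 + 1/1*5/6) = [1/3, 5/6)
  'f': [0/1 + 1/1*5/6, 0/1 + 1/1*1/1) = [5/6, 1/1)
  emit 'a', narrow to [0/1, 1/6)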